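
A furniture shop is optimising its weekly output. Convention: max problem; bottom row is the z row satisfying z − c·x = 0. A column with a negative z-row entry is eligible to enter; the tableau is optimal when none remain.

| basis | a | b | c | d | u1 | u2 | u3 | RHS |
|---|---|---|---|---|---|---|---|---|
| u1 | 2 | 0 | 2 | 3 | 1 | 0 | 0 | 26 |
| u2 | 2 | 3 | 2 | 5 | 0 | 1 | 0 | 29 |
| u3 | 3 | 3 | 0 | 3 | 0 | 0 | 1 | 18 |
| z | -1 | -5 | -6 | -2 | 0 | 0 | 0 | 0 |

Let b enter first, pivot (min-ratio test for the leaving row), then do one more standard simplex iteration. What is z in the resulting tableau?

63

Ratio test on column b — row 1: entry 0 ≤ 0; row 2: 29/3 = 29/3; row 3: 18/3 = 6. Minimum is 6 at row 3 (u3 leaves); pivot element 3.
Pivot on row 3; the z-row RHS becomes 0 − (-5)·6 = 30.
Next entering variable (most negative z-row entry -6): c.
Ratio test on column c — row 1: 26/2 = 13; row 2: 11/2 = 11/2; row 3: entry 0 ≤ 0. Minimum is 11/2 at row 2 (u2 leaves); pivot element 2.
After the second pivot the z-row RHS is 30 − (-6)·(11/2) = 63.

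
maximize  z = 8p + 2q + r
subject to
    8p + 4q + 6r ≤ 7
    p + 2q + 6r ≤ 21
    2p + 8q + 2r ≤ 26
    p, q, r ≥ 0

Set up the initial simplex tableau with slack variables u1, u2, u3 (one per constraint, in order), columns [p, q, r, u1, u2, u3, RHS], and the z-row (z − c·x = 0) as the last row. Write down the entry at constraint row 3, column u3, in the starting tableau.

Slack u3 belongs to constraint 3; its column is the unit vector e_3, so the entry in row 3 is 1.

1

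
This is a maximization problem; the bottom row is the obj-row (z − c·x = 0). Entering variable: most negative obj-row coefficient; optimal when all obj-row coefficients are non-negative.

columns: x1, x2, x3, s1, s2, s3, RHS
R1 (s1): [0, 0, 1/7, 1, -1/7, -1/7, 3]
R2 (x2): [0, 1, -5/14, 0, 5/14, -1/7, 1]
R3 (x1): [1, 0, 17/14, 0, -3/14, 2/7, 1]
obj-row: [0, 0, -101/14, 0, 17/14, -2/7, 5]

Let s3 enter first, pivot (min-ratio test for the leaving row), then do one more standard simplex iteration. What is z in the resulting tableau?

186/17

Ratio test on column s3 — row 1: entry -1/7 ≤ 0; row 2: entry -1/7 ≤ 0; row 3: 1/(2/7) = 7/2. Minimum is 7/2 at row 3 (x1 leaves); pivot element 2/7.
Pivot on row 3; the obj-row RHS becomes 5 − (-2/7)·(7/2) = 6.
Next entering variable (most negative obj-row entry -6): x3.
Ratio test on column x3 — row 1: (7/2)/(3/4) = 14/3; row 2: (3/2)/(1/4) = 6; row 3: (7/2)/(17/4) = 14/17. Minimum is 14/17 at row 3 (s3 leaves); pivot element 17/4.
After the second pivot the obj-row RHS is 6 − (-6)·(14/17) = 186/17.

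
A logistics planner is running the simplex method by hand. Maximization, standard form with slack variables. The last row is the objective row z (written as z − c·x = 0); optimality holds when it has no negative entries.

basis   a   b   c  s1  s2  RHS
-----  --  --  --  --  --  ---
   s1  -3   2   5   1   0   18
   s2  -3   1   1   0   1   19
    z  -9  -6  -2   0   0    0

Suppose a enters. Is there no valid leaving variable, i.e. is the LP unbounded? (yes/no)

Every constraint-row entry in column a is ≤ 0, so increasing a is unbounded.

yes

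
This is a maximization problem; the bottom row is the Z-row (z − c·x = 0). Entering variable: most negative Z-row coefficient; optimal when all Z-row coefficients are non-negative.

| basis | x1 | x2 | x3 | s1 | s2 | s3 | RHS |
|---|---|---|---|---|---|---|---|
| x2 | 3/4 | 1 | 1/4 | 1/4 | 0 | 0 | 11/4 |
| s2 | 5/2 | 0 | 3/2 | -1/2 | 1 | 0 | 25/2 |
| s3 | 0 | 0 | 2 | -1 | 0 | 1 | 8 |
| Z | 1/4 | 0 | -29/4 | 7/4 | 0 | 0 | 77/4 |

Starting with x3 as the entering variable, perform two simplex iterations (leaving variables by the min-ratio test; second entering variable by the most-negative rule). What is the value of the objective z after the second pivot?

Ratio test on column x3 — row 1: (11/4)/(1/4) = 11; row 2: (25/2)/(3/2) = 25/3; row 3: 8/2 = 4. Minimum is 4 at row 3 (s3 leaves); pivot element 2.
Pivot on row 3; the Z-row RHS becomes 77/4 − (-29/4)·4 = 193/4.
Next entering variable (most negative Z-row entry -15/8): s1.
Ratio test on column s1 — row 1: (7/4)/(3/8) = 14/3; row 2: (13/2)/(1/4) = 26; row 3: entry -1/2 ≤ 0. Minimum is 14/3 at row 1 (x2 leaves); pivot element 3/8.
After the second pivot the Z-row RHS is 193/4 − (-15/8)·(14/3) = 57.

57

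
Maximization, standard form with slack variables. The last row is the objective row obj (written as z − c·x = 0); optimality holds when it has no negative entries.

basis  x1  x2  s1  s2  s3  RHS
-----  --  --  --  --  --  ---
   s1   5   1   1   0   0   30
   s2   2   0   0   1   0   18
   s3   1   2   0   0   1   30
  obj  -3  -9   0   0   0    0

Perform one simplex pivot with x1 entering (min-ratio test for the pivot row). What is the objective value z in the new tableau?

Ratio test on column x1 — row 1: 30/5 = 6; row 2: 18/2 = 9; row 3: 30/1 = 30. Minimum is 6 at row 1 (s1 leaves); pivot element 5.
Pivot on row 1; the obj-row RHS becomes 0 − (-3)·6 = 18.

18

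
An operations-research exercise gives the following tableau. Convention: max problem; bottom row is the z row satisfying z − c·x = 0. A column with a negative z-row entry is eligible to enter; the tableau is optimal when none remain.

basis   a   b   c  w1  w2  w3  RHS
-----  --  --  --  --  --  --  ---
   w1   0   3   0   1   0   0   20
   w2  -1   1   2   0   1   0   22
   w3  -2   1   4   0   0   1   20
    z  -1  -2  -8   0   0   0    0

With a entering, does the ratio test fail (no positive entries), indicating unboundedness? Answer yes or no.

yes

Every constraint-row entry in column a is ≤ 0, so increasing a is unbounded.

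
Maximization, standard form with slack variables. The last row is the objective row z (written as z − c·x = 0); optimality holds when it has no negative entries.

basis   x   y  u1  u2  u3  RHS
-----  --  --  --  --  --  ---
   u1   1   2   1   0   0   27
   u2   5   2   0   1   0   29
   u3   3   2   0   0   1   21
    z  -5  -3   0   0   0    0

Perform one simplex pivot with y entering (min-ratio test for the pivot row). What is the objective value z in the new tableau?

63/2

Ratio test on column y — row 1: 27/2 = 27/2; row 2: 29/2 = 29/2; row 3: 21/2 = 21/2. Minimum is 21/2 at row 3 (u3 leaves); pivot element 2.
Pivot on row 3; the z-row RHS becomes 0 − (-3)·(21/2) = 63/2.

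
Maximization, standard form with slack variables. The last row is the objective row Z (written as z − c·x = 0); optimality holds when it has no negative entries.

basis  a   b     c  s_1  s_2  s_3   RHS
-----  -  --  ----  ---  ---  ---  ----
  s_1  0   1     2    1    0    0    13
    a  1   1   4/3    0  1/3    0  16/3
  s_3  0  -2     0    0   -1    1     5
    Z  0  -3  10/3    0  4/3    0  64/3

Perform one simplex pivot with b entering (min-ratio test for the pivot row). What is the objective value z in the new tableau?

Ratio test on column b — row 1: 13/1 = 13; row 2: (16/3)/1 = 16/3; row 3: entry -2 ≤ 0. Minimum is 16/3 at row 2 (a leaves); pivot element 1.
Pivot on row 2; the Z-row RHS becomes 64/3 − (-3)·(16/3) = 112/3.

112/3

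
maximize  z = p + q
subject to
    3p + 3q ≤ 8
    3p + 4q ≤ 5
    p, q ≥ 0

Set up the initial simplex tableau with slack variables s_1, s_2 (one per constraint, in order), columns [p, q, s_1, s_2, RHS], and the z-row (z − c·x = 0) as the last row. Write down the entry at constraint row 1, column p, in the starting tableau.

3

Constraint 1 has coefficient 3 on p.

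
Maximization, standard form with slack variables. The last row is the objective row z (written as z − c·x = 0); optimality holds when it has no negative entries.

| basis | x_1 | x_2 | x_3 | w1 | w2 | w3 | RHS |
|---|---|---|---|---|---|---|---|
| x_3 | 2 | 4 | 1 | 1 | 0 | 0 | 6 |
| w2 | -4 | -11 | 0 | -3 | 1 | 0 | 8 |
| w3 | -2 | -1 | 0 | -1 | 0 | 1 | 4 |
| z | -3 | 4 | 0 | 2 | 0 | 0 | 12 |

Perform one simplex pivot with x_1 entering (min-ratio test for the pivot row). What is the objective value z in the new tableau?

Ratio test on column x_1 — row 1: 6/2 = 3; row 2: entry -4 ≤ 0; row 3: entry -2 ≤ 0. Minimum is 3 at row 1 (x_3 leaves); pivot element 2.
Pivot on row 1; the z-row RHS becomes 12 − (-3)·3 = 21.

21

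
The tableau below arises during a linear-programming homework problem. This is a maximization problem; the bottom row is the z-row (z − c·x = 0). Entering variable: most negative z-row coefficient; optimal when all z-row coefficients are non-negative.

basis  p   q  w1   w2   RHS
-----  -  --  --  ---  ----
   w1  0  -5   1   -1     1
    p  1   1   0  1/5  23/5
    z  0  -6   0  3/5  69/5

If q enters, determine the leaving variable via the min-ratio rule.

Column q entries and ratios — w1: -5 ≤ 0, skip; p: (23/5)/1 = 23/5.
Smallest ratio is 23/5 in the row of p, so p leaves.

p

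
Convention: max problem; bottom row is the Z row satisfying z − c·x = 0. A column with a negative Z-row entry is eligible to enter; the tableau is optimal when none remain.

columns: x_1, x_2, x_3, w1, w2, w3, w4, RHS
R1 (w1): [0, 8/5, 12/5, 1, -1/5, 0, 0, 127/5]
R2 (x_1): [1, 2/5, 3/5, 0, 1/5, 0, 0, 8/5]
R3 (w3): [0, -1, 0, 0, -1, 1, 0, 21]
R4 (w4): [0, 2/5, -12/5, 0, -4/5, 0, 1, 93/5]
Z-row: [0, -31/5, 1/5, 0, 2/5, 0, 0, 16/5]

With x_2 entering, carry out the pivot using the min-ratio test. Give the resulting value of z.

28

Ratio test on column x_2 — row 1: (127/5)/(8/5) = 127/8; row 2: (8/5)/(2/5) = 4; row 3: entry -1 ≤ 0; row 4: (93/5)/(2/5) = 93/2. Minimum is 4 at row 2 (x_1 leaves); pivot element 2/5.
Pivot on row 2; the Z-row RHS becomes 16/5 − (-31/5)·4 = 28.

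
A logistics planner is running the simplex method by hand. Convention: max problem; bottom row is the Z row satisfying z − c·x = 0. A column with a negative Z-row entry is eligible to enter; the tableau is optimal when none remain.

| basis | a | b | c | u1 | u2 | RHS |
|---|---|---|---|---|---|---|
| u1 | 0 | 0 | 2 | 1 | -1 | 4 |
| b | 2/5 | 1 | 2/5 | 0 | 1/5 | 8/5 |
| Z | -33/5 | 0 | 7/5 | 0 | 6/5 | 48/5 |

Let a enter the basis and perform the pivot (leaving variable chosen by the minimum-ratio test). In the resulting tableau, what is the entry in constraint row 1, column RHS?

4

Ratio test on column a — row 1: entry 0 ≤ 0; row 2: (8/5)/(2/5) = 4. Minimum is 4 at row 2 (b leaves); pivot element 2/5.
Divide row 2 by 2/5; eliminate column a from the other rows.
Row 1 update in column RHS: 4 − 0·4 = 4.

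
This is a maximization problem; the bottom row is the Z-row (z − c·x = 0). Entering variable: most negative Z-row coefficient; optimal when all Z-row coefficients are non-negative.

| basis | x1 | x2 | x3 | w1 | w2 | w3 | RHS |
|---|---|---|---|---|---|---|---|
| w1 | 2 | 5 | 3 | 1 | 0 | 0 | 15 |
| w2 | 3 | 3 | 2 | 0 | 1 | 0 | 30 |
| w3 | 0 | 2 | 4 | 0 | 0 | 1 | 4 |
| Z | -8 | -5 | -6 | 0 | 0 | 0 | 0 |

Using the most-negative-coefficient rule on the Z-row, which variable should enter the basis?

Negative Z-row entries: x1: -8, x2: -5, x3: -6.
The most negative is -8 in column x1, so x1 enters.

x1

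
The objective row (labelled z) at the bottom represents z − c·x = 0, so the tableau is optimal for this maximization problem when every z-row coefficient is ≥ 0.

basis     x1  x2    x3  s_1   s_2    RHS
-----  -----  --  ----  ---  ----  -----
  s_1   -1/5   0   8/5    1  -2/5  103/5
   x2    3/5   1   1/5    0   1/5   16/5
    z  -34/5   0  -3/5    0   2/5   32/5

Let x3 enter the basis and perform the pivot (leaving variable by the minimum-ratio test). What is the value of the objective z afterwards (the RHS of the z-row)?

113/8

Ratio test on column x3 — row 1: (103/5)/(8/5) = 103/8; row 2: (16/5)/(1/5) = 16. Minimum is 103/8 at row 1 (s_1 leaves); pivot element 8/5.
Pivot on row 1; the z-row RHS becomes 32/5 − (-3/5)·(103/8) = 113/8.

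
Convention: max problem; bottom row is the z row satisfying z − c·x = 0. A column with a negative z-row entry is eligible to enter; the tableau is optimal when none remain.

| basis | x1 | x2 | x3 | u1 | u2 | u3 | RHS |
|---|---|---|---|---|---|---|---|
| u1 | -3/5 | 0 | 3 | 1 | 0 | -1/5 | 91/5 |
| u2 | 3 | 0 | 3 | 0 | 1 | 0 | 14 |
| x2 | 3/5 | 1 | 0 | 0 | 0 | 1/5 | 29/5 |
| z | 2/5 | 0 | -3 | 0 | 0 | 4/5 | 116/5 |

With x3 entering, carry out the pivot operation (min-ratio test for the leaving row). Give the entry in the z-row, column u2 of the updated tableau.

Ratio test on column x3 — row 1: (91/5)/3 = 91/15; row 2: 14/3 = 14/3; row 3: entry 0 ≤ 0. Minimum is 14/3 at row 2 (u2 leaves); pivot element 3.
Divide row 2 by 3; eliminate column x3 from the other rows.
z-row update in column u2: 0 − (-3)·(1/3) = 1.

1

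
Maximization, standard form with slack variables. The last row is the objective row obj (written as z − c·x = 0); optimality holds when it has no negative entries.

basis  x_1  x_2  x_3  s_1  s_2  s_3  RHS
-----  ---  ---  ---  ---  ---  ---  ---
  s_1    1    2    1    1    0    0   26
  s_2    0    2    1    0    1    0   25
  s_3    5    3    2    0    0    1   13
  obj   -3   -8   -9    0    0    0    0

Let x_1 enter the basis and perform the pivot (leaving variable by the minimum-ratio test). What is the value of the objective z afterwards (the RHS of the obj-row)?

39/5

Ratio test on column x_1 — row 1: 26/1 = 26; row 2: entry 0 ≤ 0; row 3: 13/5 = 13/5. Minimum is 13/5 at row 3 (s_3 leaves); pivot element 5.
Pivot on row 3; the obj-row RHS becomes 0 − (-3)·(13/5) = 39/5.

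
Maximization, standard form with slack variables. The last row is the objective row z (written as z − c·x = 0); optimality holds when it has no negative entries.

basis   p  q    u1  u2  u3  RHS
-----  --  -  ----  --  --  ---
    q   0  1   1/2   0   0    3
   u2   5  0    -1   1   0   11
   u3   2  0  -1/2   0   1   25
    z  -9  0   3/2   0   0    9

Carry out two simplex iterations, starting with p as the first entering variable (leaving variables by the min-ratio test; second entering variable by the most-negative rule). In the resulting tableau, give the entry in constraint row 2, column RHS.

Ratio test on column p — row 1: entry 0 ≤ 0; row 2: 11/5 = 11/5; row 3: 25/2 = 25/2. Minimum is 11/5 at row 2 (u2 leaves); pivot element 5.
Divide row 2 by 5; eliminate column p from the other rows.
Second iteration: most negative z-row entry is -3/10 in column u1, so u1 enters.
Ratio test on column u1 — row 1: 3/(1/2) = 6; row 2: entry -1/5 ≤ 0; row 3: entry -1/10 ≤ 0. Minimum is 6 at row 1 (q leaves); pivot element 1/2.
Divide row 1 by 1/2; eliminate column u1 from the other rows.
After both pivots, the entry at constraint row 2, column RHS is 17/5.

17/5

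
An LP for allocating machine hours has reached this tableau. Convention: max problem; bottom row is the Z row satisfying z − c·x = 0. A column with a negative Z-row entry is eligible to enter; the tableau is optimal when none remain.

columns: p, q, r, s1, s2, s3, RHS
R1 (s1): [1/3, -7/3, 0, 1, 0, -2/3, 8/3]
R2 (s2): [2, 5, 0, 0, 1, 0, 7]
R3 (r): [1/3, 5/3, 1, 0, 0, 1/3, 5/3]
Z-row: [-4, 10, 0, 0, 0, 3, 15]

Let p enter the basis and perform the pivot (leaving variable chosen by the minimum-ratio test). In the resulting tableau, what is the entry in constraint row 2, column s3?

0

Ratio test on column p — row 1: (8/3)/(1/3) = 8; row 2: 7/2 = 7/2; row 3: (5/3)/(1/3) = 5. Minimum is 7/2 at row 2 (s2 leaves); pivot element 2.
Divide row 2 by 2; eliminate column p from the other rows.
In the new row 2, the s3 entry is the old entry divided by the pivot: 0/2 = 0.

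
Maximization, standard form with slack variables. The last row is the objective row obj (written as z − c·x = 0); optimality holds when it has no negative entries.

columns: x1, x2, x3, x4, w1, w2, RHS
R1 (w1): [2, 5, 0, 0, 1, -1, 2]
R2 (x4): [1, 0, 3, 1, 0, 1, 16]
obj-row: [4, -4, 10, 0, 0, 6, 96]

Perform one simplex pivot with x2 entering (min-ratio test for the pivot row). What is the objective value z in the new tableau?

Ratio test on column x2 — row 1: 2/5 = 2/5; row 2: entry 0 ≤ 0. Minimum is 2/5 at row 1 (w1 leaves); pivot element 5.
Pivot on row 1; the obj-row RHS becomes 96 − (-4)·(2/5) = 488/5.

488/5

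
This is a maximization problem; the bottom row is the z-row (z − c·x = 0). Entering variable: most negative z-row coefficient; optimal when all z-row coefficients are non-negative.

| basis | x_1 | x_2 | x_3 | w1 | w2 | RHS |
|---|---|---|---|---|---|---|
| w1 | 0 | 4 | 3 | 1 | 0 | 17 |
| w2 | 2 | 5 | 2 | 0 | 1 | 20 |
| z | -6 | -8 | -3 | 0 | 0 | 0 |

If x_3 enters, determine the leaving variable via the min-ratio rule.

Column x_3 entries and ratios — w1: 17/3 = 17/3; w2: 20/2 = 10.
Smallest ratio is 17/3 in the row of w1, so w1 leaves.

w1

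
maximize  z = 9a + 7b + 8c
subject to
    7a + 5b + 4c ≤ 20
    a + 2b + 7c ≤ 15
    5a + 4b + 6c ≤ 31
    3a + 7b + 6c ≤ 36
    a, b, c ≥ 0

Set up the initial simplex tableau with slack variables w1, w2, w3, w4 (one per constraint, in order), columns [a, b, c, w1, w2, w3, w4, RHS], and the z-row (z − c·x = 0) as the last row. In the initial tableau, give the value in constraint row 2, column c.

Constraint 2 has coefficient 7 on c.

7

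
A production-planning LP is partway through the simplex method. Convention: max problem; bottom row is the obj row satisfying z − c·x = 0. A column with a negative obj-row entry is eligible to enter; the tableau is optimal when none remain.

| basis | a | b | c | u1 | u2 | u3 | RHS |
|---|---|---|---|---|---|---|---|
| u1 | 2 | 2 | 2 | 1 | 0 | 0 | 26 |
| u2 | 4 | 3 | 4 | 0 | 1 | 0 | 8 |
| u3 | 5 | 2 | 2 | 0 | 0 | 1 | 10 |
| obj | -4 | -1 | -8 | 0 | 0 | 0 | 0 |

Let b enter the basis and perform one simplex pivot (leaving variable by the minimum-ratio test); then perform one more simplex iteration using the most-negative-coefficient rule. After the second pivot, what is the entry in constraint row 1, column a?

Ratio test on column b — row 1: 26/2 = 13; row 2: 8/3 = 8/3; row 3: 10/2 = 5. Minimum is 8/3 at row 2 (u2 leaves); pivot element 3.
Divide row 2 by 3; eliminate column b from the other rows.
Second iteration: most negative obj-row entry is -20/3 in column c, so c enters.
Ratio test on column c — row 1: entry -2/3 ≤ 0; row 2: (8/3)/(4/3) = 2; row 3: entry -2/3 ≤ 0. Minimum is 2 at row 2 (b leaves); pivot element 4/3.
Divide row 2 by 4/3; eliminate column c from the other rows.
After both pivots, the entry at constraint row 1, column a is 0.

0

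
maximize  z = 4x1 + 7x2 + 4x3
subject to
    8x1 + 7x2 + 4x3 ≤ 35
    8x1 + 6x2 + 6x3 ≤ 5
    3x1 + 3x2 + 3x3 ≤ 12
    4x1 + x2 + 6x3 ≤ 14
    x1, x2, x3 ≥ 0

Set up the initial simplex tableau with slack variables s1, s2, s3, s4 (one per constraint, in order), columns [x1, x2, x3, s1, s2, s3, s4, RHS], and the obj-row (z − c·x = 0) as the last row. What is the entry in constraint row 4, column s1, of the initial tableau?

0

Slack s1 belongs to constraint 1; its column is the unit vector e_1, so the entry in row 4 is 0.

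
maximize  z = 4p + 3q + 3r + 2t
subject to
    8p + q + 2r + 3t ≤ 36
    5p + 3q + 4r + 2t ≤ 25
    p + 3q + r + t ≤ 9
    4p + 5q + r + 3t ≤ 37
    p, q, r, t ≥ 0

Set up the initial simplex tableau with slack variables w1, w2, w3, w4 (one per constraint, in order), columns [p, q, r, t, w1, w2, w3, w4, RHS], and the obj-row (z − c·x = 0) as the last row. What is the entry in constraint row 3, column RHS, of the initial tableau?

9

The RHS of constraint 3 is b_3 = 9.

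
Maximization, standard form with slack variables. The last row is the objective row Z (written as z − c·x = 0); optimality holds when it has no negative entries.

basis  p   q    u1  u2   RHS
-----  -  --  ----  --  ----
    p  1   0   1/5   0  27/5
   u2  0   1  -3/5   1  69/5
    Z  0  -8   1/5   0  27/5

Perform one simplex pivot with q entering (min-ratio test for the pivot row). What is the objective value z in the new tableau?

579/5

Ratio test on column q — row 1: entry 0 ≤ 0; row 2: (69/5)/1 = 69/5. Minimum is 69/5 at row 2 (u2 leaves); pivot element 1.
Pivot on row 2; the Z-row RHS becomes 27/5 − (-8)·(69/5) = 579/5.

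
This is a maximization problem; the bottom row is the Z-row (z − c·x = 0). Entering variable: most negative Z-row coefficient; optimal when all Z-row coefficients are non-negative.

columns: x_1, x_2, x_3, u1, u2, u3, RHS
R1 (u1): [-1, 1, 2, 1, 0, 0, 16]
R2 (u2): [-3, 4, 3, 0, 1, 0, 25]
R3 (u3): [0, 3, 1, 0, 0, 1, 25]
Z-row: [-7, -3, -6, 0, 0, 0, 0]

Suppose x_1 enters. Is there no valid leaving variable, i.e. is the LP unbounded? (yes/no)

Every constraint-row entry in column x_1 is ≤ 0, so increasing x_1 is unbounded.

yes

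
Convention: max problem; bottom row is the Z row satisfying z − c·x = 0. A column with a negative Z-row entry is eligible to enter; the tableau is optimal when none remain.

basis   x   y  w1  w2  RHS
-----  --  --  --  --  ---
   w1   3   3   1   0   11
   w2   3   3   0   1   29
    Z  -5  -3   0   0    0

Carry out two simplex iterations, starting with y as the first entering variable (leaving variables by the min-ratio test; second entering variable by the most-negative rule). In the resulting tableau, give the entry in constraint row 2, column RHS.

18

Ratio test on column y — row 1: 11/3 = 11/3; row 2: 29/3 = 29/3. Minimum is 11/3 at row 1 (w1 leaves); pivot element 3.
Divide row 1 by 3; eliminate column y from the other rows.
Second iteration: most negative Z-row entry is -2 in column x, so x enters.
Ratio test on column x — row 1: (11/3)/1 = 11/3; row 2: entry 0 ≤ 0. Minimum is 11/3 at row 1 (y leaves); pivot element 1.
Divide row 1 by 1; eliminate column x from the other rows.
After both pivots, the entry at constraint row 2, column RHS is 18.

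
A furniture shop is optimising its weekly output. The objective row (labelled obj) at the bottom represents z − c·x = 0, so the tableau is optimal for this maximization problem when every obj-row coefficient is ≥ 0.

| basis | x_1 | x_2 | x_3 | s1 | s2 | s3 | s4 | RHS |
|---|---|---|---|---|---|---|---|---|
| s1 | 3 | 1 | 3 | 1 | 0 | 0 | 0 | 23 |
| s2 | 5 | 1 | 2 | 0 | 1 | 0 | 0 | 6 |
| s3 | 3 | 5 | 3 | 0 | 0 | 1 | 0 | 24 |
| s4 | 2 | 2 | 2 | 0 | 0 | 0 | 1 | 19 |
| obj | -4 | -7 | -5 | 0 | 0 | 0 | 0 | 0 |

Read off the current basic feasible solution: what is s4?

s4 is basic (row 4); its value is the RHS of that row, 19.

19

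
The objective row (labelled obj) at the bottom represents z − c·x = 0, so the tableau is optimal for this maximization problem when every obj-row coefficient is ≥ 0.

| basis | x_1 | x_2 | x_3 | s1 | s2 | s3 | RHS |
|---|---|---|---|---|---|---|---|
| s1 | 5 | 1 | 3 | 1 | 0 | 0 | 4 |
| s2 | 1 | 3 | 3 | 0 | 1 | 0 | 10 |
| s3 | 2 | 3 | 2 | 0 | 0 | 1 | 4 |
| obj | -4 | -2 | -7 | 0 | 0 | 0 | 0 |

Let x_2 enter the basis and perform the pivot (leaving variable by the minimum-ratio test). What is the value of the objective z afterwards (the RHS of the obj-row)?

8/3

Ratio test on column x_2 — row 1: 4/1 = 4; row 2: 10/3 = 10/3; row 3: 4/3 = 4/3. Minimum is 4/3 at row 3 (s3 leaves); pivot element 3.
Pivot on row 3; the obj-row RHS becomes 0 − (-2)·(4/3) = 8/3.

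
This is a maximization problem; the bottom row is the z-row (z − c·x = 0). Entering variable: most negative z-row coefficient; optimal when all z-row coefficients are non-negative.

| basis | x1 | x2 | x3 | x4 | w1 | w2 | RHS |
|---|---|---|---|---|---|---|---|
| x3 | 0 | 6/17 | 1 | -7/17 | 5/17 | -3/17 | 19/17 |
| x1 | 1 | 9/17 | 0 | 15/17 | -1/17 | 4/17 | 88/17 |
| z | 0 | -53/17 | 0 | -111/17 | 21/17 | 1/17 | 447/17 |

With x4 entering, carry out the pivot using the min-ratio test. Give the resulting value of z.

323/5

Ratio test on column x4 — row 1: entry -7/17 ≤ 0; row 2: (88/17)/(15/17) = 88/15. Minimum is 88/15 at row 2 (x1 leaves); pivot element 15/17.
Pivot on row 2; the z-row RHS becomes 447/17 − (-111/17)·(88/15) = 323/5.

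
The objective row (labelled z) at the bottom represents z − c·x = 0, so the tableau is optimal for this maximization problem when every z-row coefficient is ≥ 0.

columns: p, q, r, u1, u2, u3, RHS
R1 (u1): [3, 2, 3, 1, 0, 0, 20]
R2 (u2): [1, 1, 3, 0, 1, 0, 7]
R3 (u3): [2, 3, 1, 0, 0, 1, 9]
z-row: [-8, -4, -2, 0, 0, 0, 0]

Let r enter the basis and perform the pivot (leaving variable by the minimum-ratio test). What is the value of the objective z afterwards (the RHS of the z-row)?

14/3

Ratio test on column r — row 1: 20/3 = 20/3; row 2: 7/3 = 7/3; row 3: 9/1 = 9. Minimum is 7/3 at row 2 (u2 leaves); pivot element 3.
Pivot on row 2; the z-row RHS becomes 0 − (-2)·(7/3) = 14/3.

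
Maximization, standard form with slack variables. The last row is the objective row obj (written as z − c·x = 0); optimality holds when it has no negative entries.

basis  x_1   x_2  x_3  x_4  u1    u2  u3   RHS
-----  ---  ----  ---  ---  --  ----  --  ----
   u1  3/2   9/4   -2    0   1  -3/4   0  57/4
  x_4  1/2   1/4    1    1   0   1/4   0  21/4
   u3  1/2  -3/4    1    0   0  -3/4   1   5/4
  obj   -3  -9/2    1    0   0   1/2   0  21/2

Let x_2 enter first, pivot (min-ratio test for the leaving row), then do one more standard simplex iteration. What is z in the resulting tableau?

Ratio test on column x_2 — row 1: (57/4)/(9/4) = 19/3; row 2: (21/4)/(1/4) = 21; row 3: entry -3/4 ≤ 0. Minimum is 19/3 at row 1 (u1 leaves); pivot element 9/4.
Pivot on row 1; the obj-row RHS becomes 21/2 − (-9/2)·(19/3) = 39.
Next entering variable (most negative obj-row entry -3): x_3.
Ratio test on column x_3 — row 1: entry -8/9 ≤ 0; row 2: (11/3)/(11/9) = 3; row 3: 6/(1/3) = 18. Minimum is 3 at row 2 (x_4 leaves); pivot element 11/9.
After the second pivot the obj-row RHS is 39 − (-3)·3 = 48.

48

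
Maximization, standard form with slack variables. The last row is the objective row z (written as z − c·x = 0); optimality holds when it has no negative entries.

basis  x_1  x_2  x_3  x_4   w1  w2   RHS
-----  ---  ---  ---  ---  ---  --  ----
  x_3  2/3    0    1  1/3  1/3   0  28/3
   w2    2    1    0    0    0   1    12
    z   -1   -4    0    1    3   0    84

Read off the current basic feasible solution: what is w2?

w2 is basic (row 2); its value is the RHS of that row, 12.

12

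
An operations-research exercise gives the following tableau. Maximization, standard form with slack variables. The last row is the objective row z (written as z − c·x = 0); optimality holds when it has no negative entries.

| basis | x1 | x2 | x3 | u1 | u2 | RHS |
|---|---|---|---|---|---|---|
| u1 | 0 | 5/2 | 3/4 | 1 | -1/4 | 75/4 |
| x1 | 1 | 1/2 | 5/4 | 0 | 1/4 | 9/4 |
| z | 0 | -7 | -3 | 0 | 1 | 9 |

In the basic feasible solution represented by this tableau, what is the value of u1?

75/4

u1 is basic (row 1); its value is the RHS of that row, 75/4.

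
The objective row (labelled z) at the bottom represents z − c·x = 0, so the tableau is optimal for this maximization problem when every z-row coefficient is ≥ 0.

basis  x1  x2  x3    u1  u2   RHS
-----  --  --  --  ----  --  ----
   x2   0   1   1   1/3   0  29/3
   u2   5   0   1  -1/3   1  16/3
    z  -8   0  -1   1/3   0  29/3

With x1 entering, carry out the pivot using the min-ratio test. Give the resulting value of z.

91/5

Ratio test on column x1 — row 1: entry 0 ≤ 0; row 2: (16/3)/5 = 16/15. Minimum is 16/15 at row 2 (u2 leaves); pivot element 5.
Pivot on row 2; the z-row RHS becomes 29/3 − (-8)·(16/15) = 91/5.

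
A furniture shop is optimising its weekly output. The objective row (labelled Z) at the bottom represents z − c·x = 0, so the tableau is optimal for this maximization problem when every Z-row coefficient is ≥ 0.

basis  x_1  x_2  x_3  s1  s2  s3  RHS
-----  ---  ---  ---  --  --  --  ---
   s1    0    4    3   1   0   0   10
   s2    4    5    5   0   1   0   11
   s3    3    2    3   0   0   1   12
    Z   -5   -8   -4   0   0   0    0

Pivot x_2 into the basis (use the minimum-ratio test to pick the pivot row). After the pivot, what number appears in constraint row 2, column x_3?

Ratio test on column x_2 — row 1: 10/4 = 5/2; row 2: 11/5 = 11/5; row 3: 12/2 = 6. Minimum is 11/5 at row 2 (s2 leaves); pivot element 5.
Divide row 2 by 5; eliminate column x_2 from the other rows.
In the new row 2, the x_3 entry is the old entry divided by the pivot: 5/5 = 1.

1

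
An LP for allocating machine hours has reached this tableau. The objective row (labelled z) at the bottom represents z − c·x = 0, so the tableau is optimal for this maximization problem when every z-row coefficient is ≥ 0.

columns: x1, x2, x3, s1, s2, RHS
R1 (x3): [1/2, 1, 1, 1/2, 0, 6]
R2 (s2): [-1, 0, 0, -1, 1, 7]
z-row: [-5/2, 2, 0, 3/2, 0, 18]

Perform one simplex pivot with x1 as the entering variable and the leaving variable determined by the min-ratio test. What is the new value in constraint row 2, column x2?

2

Ratio test on column x1 — row 1: 6/(1/2) = 12; row 2: entry -1 ≤ 0. Minimum is 12 at row 1 (x3 leaves); pivot element 1/2.
Divide row 1 by 1/2; eliminate column x1 from the other rows.
Row 2 update in column x2: 0 − (-1)·2 = 2.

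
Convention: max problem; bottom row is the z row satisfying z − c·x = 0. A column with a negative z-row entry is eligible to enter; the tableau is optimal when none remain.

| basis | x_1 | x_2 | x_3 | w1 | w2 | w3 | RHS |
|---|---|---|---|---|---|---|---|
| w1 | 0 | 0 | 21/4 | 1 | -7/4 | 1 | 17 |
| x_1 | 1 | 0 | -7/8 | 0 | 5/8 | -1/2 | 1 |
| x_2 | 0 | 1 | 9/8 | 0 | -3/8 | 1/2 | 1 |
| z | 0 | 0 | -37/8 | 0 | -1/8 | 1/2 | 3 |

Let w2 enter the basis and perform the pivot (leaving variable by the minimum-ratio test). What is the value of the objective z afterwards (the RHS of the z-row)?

16/5

Ratio test on column w2 — row 1: entry -7/4 ≤ 0; row 2: 1/(5/8) = 8/5; row 3: entry -3/8 ≤ 0. Minimum is 8/5 at row 2 (x_1 leaves); pivot element 5/8.
Pivot on row 2; the z-row RHS becomes 3 − (-1/8)·(8/5) = 16/5.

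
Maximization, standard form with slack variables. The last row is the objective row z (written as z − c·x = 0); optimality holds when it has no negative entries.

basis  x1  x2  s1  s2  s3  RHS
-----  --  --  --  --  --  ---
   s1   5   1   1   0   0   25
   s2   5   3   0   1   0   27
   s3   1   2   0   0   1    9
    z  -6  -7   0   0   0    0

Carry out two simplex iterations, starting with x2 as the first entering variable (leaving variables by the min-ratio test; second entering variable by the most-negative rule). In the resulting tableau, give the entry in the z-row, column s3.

Ratio test on column x2 — row 1: 25/1 = 25; row 2: 27/3 = 9; row 3: 9/2 = 9/2. Minimum is 9/2 at row 3 (s3 leaves); pivot element 2.
Divide row 3 by 2; eliminate column x2 from the other rows.
Second iteration: most negative z-row entry is -5/2 in column x1, so x1 enters.
Ratio test on column x1 — row 1: (41/2)/(9/2) = 41/9; row 2: (27/2)/(7/2) = 27/7; row 3: (9/2)/(1/2) = 9. Minimum is 27/7 at row 2 (s2 leaves); pivot element 7/2.
Divide row 2 by 7/2; eliminate column x1 from the other rows.
After both pivots, the entry at the z-row, column s3 is 17/7.

17/7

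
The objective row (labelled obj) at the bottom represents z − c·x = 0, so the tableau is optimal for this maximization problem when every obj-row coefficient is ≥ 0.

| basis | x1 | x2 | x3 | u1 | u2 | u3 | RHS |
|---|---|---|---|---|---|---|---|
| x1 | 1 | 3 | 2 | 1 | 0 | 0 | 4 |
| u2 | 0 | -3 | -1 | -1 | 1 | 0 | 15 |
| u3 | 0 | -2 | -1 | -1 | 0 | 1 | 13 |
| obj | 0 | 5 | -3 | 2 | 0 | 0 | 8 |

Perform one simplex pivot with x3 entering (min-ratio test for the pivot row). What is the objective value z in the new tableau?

14

Ratio test on column x3 — row 1: 4/2 = 2; row 2: entry -1 ≤ 0; row 3: entry -1 ≤ 0. Minimum is 2 at row 1 (x1 leaves); pivot element 2.
Pivot on row 1; the obj-row RHS becomes 8 − (-3)·2 = 14.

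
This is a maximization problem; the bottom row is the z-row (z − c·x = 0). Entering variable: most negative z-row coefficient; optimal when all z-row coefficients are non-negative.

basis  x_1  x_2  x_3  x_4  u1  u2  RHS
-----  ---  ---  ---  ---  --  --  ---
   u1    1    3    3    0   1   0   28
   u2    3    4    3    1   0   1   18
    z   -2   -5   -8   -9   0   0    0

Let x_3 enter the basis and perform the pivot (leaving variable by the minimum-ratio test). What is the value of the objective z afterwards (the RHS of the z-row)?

48

Ratio test on column x_3 — row 1: 28/3 = 28/3; row 2: 18/3 = 6. Minimum is 6 at row 2 (u2 leaves); pivot element 3.
Pivot on row 2; the z-row RHS becomes 0 − (-8)·6 = 48.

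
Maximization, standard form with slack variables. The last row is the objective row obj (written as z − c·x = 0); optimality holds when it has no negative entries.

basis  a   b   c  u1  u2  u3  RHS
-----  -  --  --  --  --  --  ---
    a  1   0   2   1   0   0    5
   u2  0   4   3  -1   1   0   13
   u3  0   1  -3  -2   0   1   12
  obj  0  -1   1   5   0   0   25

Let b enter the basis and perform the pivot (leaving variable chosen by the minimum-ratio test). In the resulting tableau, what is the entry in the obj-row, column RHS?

Ratio test on column b — row 1: entry 0 ≤ 0; row 2: 13/4 = 13/4; row 3: 12/1 = 12. Minimum is 13/4 at row 2 (u2 leaves); pivot element 4.
Divide row 2 by 4; eliminate column b from the other rows.
obj-row update in column RHS: 25 − (-1)·(13/4) = 113/4.

113/4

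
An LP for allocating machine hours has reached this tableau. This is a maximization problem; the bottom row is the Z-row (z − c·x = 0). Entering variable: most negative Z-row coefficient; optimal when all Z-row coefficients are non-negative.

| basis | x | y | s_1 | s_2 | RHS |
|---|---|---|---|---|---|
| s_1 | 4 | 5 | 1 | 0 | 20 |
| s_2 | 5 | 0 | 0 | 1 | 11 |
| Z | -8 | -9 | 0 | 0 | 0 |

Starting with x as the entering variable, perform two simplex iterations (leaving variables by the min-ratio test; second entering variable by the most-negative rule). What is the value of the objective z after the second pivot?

Ratio test on column x — row 1: 20/4 = 5; row 2: 11/5 = 11/5. Minimum is 11/5 at row 2 (s_2 leaves); pivot element 5.
Pivot on row 2; the Z-row RHS becomes 0 − (-8)·(11/5) = 88/5.
Next entering variable (most negative Z-row entry -9): y.
Ratio test on column y — row 1: (56/5)/5 = 56/25; row 2: entry 0 ≤ 0. Minimum is 56/25 at row 1 (s_1 leaves); pivot element 5.
After the second pivot the Z-row RHS is 88/5 − (-9)·(56/25) = 944/25.

944/25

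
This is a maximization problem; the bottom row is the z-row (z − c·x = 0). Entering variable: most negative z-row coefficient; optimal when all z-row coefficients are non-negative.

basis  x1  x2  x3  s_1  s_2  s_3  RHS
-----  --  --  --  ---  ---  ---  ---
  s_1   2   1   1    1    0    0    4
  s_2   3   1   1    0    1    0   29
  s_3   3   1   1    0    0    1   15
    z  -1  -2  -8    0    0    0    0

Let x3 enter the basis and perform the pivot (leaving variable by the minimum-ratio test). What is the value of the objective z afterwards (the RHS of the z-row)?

Ratio test on column x3 — row 1: 4/1 = 4; row 2: 29/1 = 29; row 3: 15/1 = 15. Minimum is 4 at row 1 (s_1 leaves); pivot element 1.
Pivot on row 1; the z-row RHS becomes 0 − (-8)·4 = 32.

32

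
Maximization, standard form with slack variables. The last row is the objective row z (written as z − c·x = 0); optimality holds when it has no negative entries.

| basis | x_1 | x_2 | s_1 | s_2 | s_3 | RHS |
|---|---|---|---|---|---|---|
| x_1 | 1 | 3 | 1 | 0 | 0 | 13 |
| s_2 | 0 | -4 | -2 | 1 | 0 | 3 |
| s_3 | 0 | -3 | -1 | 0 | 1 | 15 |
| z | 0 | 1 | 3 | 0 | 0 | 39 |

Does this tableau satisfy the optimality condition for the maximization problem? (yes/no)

Every z-row coefficient is ≥ 0, so the tableau is optimal.

yes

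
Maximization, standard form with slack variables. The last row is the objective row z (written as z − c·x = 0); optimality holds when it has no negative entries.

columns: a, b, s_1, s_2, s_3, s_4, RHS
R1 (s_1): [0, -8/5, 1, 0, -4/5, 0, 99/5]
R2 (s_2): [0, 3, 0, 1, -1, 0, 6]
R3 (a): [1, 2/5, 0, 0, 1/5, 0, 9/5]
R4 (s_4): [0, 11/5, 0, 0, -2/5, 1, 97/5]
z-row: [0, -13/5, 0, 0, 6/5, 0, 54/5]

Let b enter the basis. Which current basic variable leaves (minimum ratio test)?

s_2

Column b entries and ratios — s_1: -8/5 ≤ 0, skip; s_2: 6/3 = 2; a: (9/5)/(2/5) = 9/2; s_4: (97/5)/(11/5) = 97/11.
Smallest ratio is 2 in the row of s_2, so s_2 leaves.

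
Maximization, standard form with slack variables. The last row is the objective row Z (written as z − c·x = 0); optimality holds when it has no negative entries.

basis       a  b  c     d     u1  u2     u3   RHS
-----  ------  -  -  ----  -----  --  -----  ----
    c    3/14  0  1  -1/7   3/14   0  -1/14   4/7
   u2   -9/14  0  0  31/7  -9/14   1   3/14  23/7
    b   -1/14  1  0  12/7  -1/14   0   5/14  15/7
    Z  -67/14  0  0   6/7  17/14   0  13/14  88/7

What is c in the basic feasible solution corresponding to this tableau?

c is basic (row 1); its value is the RHS of that row, 4/7.

4/7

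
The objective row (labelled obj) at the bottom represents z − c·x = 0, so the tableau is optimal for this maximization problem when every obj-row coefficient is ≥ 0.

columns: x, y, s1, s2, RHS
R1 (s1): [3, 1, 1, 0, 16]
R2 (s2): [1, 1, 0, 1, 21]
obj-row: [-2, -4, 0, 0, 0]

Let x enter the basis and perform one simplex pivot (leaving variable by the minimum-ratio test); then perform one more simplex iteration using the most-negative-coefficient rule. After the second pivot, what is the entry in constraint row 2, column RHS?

Ratio test on column x — row 1: 16/3 = 16/3; row 2: 21/1 = 21. Minimum is 16/3 at row 1 (s1 leaves); pivot element 3.
Divide row 1 by 3; eliminate column x from the other rows.
Second iteration: most negative obj-row entry is -10/3 in column y, so y enters.
Ratio test on column y — row 1: (16/3)/(1/3) = 16; row 2: (47/3)/(2/3) = 47/2. Minimum is 16 at row 1 (x leaves); pivot element 1/3.
Divide row 1 by 1/3; eliminate column y from the other rows.
After both pivots, the entry at constraint row 2, column RHS is 5.

5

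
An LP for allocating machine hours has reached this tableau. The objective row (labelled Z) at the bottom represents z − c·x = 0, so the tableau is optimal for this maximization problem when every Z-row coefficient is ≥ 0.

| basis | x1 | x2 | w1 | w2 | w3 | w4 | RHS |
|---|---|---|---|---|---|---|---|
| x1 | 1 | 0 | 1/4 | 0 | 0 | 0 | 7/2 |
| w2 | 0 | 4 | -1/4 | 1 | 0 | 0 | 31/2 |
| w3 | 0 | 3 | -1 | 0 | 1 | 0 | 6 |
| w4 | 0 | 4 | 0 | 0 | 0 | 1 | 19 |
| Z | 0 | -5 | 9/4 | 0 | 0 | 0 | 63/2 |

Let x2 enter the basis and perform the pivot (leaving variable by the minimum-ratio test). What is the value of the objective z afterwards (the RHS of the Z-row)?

83/2

Ratio test on column x2 — row 1: entry 0 ≤ 0; row 2: (31/2)/4 = 31/8; row 3: 6/3 = 2; row 4: 19/4 = 19/4. Minimum is 2 at row 3 (w3 leaves); pivot element 3.
Pivot on row 3; the Z-row RHS becomes 63/2 − (-5)·2 = 83/2.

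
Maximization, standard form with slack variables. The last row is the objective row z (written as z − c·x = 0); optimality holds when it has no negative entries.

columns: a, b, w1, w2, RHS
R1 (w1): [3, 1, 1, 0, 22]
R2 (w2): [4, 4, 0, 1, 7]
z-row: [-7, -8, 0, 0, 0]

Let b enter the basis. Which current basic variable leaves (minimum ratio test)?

Column b entries and ratios — w1: 22/1 = 22; w2: 7/4 = 7/4.
Smallest ratio is 7/4 in the row of w2, so w2 leaves.

w2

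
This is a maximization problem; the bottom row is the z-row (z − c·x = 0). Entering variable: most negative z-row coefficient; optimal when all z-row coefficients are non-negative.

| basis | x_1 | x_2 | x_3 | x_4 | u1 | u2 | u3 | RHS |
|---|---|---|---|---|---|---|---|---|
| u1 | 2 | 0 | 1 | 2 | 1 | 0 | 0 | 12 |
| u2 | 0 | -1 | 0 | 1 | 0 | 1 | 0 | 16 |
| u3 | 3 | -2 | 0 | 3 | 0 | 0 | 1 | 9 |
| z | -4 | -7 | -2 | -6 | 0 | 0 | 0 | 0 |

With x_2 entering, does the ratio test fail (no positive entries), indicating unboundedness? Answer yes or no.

yes

Every constraint-row entry in column x_2 is ≤ 0, so increasing x_2 is unbounded.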